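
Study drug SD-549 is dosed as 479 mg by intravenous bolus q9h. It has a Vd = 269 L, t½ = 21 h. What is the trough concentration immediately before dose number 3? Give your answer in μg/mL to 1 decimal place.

f = (1/2)^(τ/t½) = (1/2)^(9/21) ≈ 0.7430.
C₀ = D/Vd = 479/269 ≈ 1.781 μg/mL.
Before the 3rd dose, 2 doses have been given. Superposition: Cmin = C₀·(f + f²).
≈ 1.781 × (0.7430 + 0.5520) ≈ 1.781 × 1.2950 ≈ 2.306 μg/mL.

2.3 μg/mL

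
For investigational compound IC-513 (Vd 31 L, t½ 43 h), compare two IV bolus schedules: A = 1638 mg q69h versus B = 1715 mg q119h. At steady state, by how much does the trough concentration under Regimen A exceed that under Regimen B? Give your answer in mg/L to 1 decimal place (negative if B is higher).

Regimen A: f = (1/2)^(69/43) ≈ 0.3288; Cmin,ss = (1638/31)·f/(1−f) ≈ 25.884 mg/L.
Regimen B: f = (1/2)^(119/43) ≈ 0.1469; Cmin,ss = (1715/31)·f/(1−f) ≈ 9.526 mg/L.
Difference ≈ 25.884 − 9.526 ≈ 16.358 mg/L.

16.4 mg/L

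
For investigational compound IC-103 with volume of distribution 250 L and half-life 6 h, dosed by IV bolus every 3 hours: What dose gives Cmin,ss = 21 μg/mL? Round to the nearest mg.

2175 mg

τ/t½ = 3/6 ≈ 0.5, so f = (1/2)^(3/6) ≈ 0.707107.
Cmin,ss = (D/Vd)·f/(1−f), so D = Cmin,ss·Vd·(1−f)/f.
D = 21 × 250 × (1−f)/f ≈ 21 × 250 × 0.41421 ≈ 2174.60 mg.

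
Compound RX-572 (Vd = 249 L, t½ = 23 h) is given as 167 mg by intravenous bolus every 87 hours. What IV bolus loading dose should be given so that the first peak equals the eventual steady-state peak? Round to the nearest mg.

180 mg

f = (1/2)^(87/23) ≈ 0.072664; accumulation ratio R = 1/(1−f) ≈ 1.07836.
Loading dose to hit Cmax,ss on first dose: D_load = D_maint·R ≈ 167 × 1.07836 ≈ 180.09 mg.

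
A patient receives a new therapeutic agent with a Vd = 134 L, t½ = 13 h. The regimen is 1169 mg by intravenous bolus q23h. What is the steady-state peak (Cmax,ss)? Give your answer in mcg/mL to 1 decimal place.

Over one 23-h interval, 23/13 ≈ 1.7692 half-lives elapse, leaving f ≈ 0.2934 of each dose.
Accumulation ratio R = 1/(1 − f) ≈ 1/0.7066 ≈ 1.4152.
Single-dose peak C₀ = D/Vd = 1169/134 ≈ 8.724 mcg/mL.
Steady-state peak Cmax,ss = C₀·R ≈ 8.724 × 1.4152 ≈ 12.346 mcg/mL.

12.3 mcg/mL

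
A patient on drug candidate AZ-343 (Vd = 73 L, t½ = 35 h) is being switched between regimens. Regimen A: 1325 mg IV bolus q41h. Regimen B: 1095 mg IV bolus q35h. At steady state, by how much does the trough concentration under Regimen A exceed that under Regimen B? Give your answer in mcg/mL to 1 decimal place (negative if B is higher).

Regimen A: f = (1/2)^(41/35) ≈ 0.4440; Cmin,ss = (1325/73)·f/(1−f) ≈ 14.494 mcg/mL.
Regimen B: f = (1/2)^(35/35) ≈ 0.5000; Cmin,ss = (1095/73)·f/(1−f) ≈ 15.000 mcg/mL.
Difference ≈ 14.494 − 15.000 ≈ -0.506 mcg/mL.

-0.5 mcg/mL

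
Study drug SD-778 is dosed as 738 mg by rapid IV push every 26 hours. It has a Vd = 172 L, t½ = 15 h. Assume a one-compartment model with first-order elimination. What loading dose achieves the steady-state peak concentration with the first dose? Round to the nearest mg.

1055 mg

f = (1/2)^(26/15) ≈ 0.300756; accumulation ratio R = 1/(1−f) ≈ 1.43012.
Loading dose to hit Cmax,ss on first dose: D_load = D_maint·R ≈ 738 × 1.43012 ≈ 1055.43 mg.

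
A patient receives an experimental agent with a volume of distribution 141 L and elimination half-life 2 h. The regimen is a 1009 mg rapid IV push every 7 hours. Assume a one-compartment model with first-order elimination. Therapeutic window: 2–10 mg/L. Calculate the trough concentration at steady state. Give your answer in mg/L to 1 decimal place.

τ/t½ = 7/2 ≈ 3.5, so fraction remaining f = (1/2)^(7/2) ≈ 0.0884.
Accumulation ratio R = 1/(1 − f) ≈ 1/0.9116 ≈ 1.0970.
Single-dose peak C₀ = D/Vd = 1009/141 ≈ 7.156 mg/L.
Cmax,ss = C₀/(1 − f) ≈ 7.156/0.9116 ≈ 7.850 mg/L.
One interval later, Cmin,ss = Cmax,ss·e^(−kτ) ≈ 7.850 × 0.0884 ≈ 0.694 mg/L.
Trough 0.7 mg/L vs MEC 2 mg/L: subtherapeutic.

0.7 mg/L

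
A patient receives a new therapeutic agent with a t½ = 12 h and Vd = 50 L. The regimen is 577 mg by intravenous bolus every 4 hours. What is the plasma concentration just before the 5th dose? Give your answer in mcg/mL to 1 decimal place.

f = (1/2)^(τ/t½) = (1/2)^(4/12) ≈ 0.7937.
C₀ = D/Vd = 577/50 ≈ 11.540 mcg/mL.
Before the 5th dose, 4 doses have been given. Superposition: Cmin = C₀·(f + f² + … + f^4).
≈ 11.540 × (0.7937 + 0.6300 + 0.5000 + 0.3968) ≈ 11.540 × 2.3205 ≈ 26.779 mcg/mL.

26.8 mcg/mL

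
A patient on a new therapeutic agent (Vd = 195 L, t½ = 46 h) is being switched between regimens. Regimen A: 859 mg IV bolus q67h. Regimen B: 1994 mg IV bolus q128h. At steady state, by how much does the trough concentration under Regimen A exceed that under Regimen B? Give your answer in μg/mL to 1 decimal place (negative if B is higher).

0.8 μg/mL

Regimen A: f = (1/2)^(67/46) ≈ 0.3644; Cmin,ss = (859/195)·f/(1−f) ≈ 2.526 μg/mL.
Regimen B: f = (1/2)^(128/46) ≈ 0.1453; Cmin,ss = (1994/195)·f/(1−f) ≈ 1.738 μg/mL.
Difference ≈ 2.526 − 1.738 ≈ 0.788 μg/mL.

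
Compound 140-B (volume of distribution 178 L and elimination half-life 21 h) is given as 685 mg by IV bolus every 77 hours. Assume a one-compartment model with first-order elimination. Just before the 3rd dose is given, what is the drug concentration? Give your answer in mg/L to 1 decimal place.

0.3 mg/L

f = (1/2)^(τ/t½) = (1/2)^(77/21) ≈ 0.0787.
C₀ = D/Vd = 685/178 ≈ 3.848 mg/L.
Before the 3rd dose, 2 doses have been given. Superposition: Cmin = C₀·(f + f²).
≈ 3.848 × (0.0787 + 0.0062) ≈ 3.848 × 0.0849 ≈ 0.327 mg/L.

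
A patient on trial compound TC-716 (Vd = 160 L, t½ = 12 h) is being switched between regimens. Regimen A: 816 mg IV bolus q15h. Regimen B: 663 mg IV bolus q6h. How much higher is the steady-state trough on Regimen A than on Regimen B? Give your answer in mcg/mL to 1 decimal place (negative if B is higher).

-6.3 mcg/mL

Regimen A: f = (1/2)^(15/12) ≈ 0.4204; Cmin,ss = (816/160)·f/(1−f) ≈ 3.699 mcg/mL.
Regimen B: f = (1/2)^(6/12) ≈ 0.7071; Cmin,ss = (663/160)·f/(1−f) ≈ 10.004 mcg/mL.
Difference ≈ 3.699 − 10.004 ≈ -6.305 mcg/mL.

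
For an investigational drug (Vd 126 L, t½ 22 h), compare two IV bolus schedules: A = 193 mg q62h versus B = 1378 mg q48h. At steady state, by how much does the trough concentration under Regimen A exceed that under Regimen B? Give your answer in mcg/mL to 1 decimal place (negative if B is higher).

Regimen A: f = (1/2)^(62/22) ≈ 0.1418; Cmin,ss = (193/126)·f/(1−f) ≈ 0.253 mcg/mL.
Regimen B: f = (1/2)^(48/22) ≈ 0.2204; Cmin,ss = (1378/126)·f/(1−f) ≈ 3.092 mcg/mL.
Difference ≈ 0.253 − 3.092 ≈ -2.839 mcg/mL.

-2.8 mcg/mL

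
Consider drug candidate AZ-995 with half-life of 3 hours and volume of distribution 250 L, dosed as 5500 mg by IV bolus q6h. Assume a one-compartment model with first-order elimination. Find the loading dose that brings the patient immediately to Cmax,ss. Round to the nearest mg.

f = (1/2)^(6/3) ≈ 0.250000; accumulation ratio R = 1/(1−f) ≈ 1.33333.
Loading dose to hit Cmax,ss on first dose: D_load = D_maint·R ≈ 5500 × 1.33333 ≈ 7333.31 mg.

7333 mg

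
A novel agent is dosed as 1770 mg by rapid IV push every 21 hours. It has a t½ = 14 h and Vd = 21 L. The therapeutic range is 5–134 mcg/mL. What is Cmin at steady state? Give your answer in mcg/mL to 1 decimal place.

46.1 mcg/mL

Over one 21-h interval, 21/14 ≈ 1.5 half-lives elapse, leaving f ≈ 0.3536 of each dose.
Single-dose peak C₀ = D/Vd = 1770/21 ≈ 84.286 mcg/mL.
Steady-state trough Cmin,ss = C₀·f/(1−f) ≈ 84.286 × 0.3536/0.6464 ≈ 46.107 mcg/mL.
Trough 46.1 mcg/mL vs MEC 5 mcg/mL: adequate.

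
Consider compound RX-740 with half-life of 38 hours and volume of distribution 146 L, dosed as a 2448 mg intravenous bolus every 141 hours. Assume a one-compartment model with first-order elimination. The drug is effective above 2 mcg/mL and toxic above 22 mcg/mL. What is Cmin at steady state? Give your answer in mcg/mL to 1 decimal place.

1.4 mcg/mL

Over one 141-h interval, 141/38 ≈ 3.7105 half-lives elapse, leaving f ≈ 0.0764 of each dose.
At steady state, accumulation factor R = 1/(1 − e^(−kτ)) ≈ 1.0827.
Single-dose peak C₀ = D/Vd = 2448/146 ≈ 16.767 mcg/mL.
Cmax,ss = C₀/(1 − f) ≈ 16.767/0.9236 ≈ 18.154 mcg/mL.
Steady-state trough Cmin,ss = Cmax,ss·f ≈ 18.154 × 0.0764 ≈ 1.387 mcg/mL.
Trough 1.4 mcg/mL vs MEC 2 mcg/mL: subtherapeutic.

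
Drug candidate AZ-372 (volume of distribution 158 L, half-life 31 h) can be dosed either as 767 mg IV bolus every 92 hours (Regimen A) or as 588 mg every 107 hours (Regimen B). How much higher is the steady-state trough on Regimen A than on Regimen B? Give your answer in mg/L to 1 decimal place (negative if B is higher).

Regimen A: f = (1/2)^(92/31) ≈ 0.1278; Cmin,ss = (767/158)·f/(1−f) ≈ 0.711 mg/L.
Regimen B: f = (1/2)^(107/31) ≈ 0.0914; Cmin,ss = (588/158)·f/(1−f) ≈ 0.374 mg/L.
Difference ≈ 0.711 − 0.374 ≈ 0.337 mg/L.

0.3 mg/L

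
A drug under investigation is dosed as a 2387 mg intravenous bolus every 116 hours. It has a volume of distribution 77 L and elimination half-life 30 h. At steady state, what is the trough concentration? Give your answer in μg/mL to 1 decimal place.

k = ln2/t½ = ln2/30 ≈ 0.023105 h⁻¹; fraction remaining f = e^(−kτ) = e^(−0.023105×116) ≈ 0.0686.
At steady state, accumulation factor R = 1/(1 − e^(−kτ)) ≈ 1.0737.
Each bolus raises the concentration by D/Vd = 2387/77 ≈ 31.000 μg/mL.
Steady-state peak Cmax,ss = C₀·R ≈ 31.000 × 1.0737 ≈ 33.285 μg/mL.
Steady-state trough Cmin,ss = Cmax,ss·f ≈ 33.285 × 0.0686 ≈ 2.283 μg/mL.

2.3 μg/mL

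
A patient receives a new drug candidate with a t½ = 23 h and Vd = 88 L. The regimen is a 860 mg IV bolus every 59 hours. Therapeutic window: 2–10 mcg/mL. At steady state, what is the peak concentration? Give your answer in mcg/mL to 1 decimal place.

k = ln2/t½ = ln2/23 ≈ 0.030137 h⁻¹; fraction remaining f = e^(−kτ) = e^(−0.030137×59) ≈ 0.1690.
Accumulation ratio R = 1/(1 − f) ≈ 1/0.8310 ≈ 1.2034.
Single-dose peak C₀ = D/Vd = 860/88 ≈ 9.773 mcg/mL.
Steady-state peak Cmax,ss = C₀·R ≈ 9.773 × 1.2034 ≈ 11.761 mcg/mL.
Peak 11.8 mcg/mL vs MTC 10 mcg/mL: exceeds toxic threshold.

11.8 mcg/mL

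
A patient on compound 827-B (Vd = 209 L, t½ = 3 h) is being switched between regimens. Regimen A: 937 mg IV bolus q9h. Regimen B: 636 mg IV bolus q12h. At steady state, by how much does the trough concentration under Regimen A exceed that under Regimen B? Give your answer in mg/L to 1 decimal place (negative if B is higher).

0.4 mg/L

Regimen A: f = (1/2)^(9/3) ≈ 0.1250; Cmin,ss = (937/209)·f/(1−f) ≈ 0.640 mg/L.
Regimen B: f = (1/2)^(12/3) ≈ 0.0625; Cmin,ss = (636/209)·f/(1−f) ≈ 0.203 mg/L.
Difference ≈ 0.640 − 0.203 ≈ 0.437 mg/L.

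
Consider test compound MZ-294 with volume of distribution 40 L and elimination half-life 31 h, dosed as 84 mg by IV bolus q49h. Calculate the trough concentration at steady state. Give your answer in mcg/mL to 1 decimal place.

1.1 mcg/mL

τ/t½ = 49/31 ≈ 1.5806, so fraction remaining f = (1/2)^(49/31) ≈ 0.3343.
Accumulation ratio R = 1/(1 − f) ≈ 1/0.6657 ≈ 1.5022.
Single-dose peak C₀ = D/Vd = 84/40 ≈ 2.100 mcg/mL.
Steady-state peak Cmax,ss = C₀·R ≈ 2.100 × 1.5022 ≈ 3.155 mcg/mL.
Steady-state trough Cmin,ss = Cmax,ss·f ≈ 3.155 × 0.3343 ≈ 1.055 mcg/mL.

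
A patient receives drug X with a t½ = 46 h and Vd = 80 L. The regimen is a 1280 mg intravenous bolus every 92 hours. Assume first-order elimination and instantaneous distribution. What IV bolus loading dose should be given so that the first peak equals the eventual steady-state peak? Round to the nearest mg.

f = (1/2)^(92/46) ≈ 0.250000; accumulation ratio R = 1/(1−f) ≈ 1.33333.
Loading dose to hit Cmax,ss on first dose: D_load = D_maint·R ≈ 1280 × 1.33333 ≈ 1706.66 mg.

1707 mg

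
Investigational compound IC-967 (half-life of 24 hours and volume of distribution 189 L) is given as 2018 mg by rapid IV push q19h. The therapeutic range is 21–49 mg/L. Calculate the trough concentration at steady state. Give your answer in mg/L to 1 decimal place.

14.6 mg/L

τ/t½ = 19/24 ≈ 0.79167, so fraction remaining f = (1/2)^(19/24) ≈ 0.5777.
Accumulation ratio R = 1/(1 − f) ≈ 1/0.4223 ≈ 2.3680.
Single-dose peak C₀ = D/Vd = 2018/189 ≈ 10.677 mg/L.
Steady-state peak Cmax,ss = C₀·R ≈ 10.677 × 2.3680 ≈ 25.283 mg/L.
One interval later, Cmin,ss = Cmax,ss·e^(−kτ) ≈ 25.283 × 0.5777 ≈ 14.606 mg/L.
Trough 14.6 mg/L vs MEC 21 mg/L: subtherapeutic.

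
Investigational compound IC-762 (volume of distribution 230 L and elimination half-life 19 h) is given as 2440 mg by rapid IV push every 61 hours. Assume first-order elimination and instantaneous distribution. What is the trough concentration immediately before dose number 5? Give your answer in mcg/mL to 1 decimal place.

f = (1/2)^(τ/t½) = (1/2)^(61/19) ≈ 0.1080.
C₀ = D/Vd = 2440/230 ≈ 10.609 mcg/mL.
Before the 5th dose, 4 doses have been given. Superposition: Cmin = C₀·(f + f² + … + f^4).
≈ 10.609 × (0.1080 + 0.0117 + 0.0013 + 0.0001) ≈ 10.609 × 0.1211 ≈ 1.285 mcg/mL.

1.3 mcg/mL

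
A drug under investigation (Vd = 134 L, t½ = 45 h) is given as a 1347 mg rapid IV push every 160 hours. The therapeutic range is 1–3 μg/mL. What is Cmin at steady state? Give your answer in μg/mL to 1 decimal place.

0.9 μg/mL

τ/t½ = 160/45 ≈ 3.5556, so fraction remaining f = (1/2)^(160/45) ≈ 0.0850.
At steady state, accumulation factor R = 1/(1 − e^(−kτ)) ≈ 1.0929.
Single-dose peak C₀ = D/Vd = 1347/134 ≈ 10.052 μg/mL.
Steady-state peak Cmax,ss = C₀·R ≈ 10.052 × 1.0929 ≈ 10.986 μg/mL.
Steady-state trough Cmin,ss = Cmax,ss·f ≈ 10.986 × 0.0850 ≈ 0.934 μg/mL.
Trough 0.9 μg/mL vs MEC 1 μg/mL: subtherapeutic.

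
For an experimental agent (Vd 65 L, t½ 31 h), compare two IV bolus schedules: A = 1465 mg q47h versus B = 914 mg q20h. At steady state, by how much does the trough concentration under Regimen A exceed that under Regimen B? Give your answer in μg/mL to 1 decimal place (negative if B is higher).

Regimen A: f = (1/2)^(47/31) ≈ 0.3496; Cmin,ss = (1465/65)·f/(1−f) ≈ 12.115 μg/mL.
Regimen B: f = (1/2)^(20/31) ≈ 0.6394; Cmin,ss = (914/65)·f/(1−f) ≈ 24.933 μg/mL.
Difference ≈ 12.115 − 24.933 ≈ -12.818 μg/mL.

-12.8 μg/mL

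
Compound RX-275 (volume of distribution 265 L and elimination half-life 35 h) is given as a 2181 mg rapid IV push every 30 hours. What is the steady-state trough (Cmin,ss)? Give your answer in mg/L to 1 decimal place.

k = ln2/t½ = ln2/35 ≈ 0.019804 h⁻¹; fraction remaining f = e^(−kτ) = e^(−0.019804×30) ≈ 0.5520.
At steady state, accumulation factor R = 1/(1 − e^(−kτ)) ≈ 2.2321.
Each bolus raises the concentration by D/Vd = 2181/265 ≈ 8.230 mg/L.
Steady-state peak Cmax,ss = C₀·R ≈ 8.230 × 2.2321 ≈ 18.370 mg/L.
One interval later, Cmin,ss = Cmax,ss·e^(−kτ) ≈ 18.370 × 0.5520 ≈ 10.140 mg/L.

10.1 mg/L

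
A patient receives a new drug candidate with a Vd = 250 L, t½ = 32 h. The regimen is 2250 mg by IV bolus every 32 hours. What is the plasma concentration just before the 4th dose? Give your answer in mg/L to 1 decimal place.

f = (1/2)^(τ/t½) = (1/2)^(32/32) ≈ 0.5000.
C₀ = D/Vd = 2250/250 ≈ 9.000 mg/L.
Before the 4th dose, 3 doses have been given. Superposition: Cmin = C₀·(f + f² + … + f^3).
≈ 9.000 × (0.5000 + 0.2500 + 0.1250) ≈ 9.000 × 0.8750 ≈ 7.875 mg/L.

7.9 mg/L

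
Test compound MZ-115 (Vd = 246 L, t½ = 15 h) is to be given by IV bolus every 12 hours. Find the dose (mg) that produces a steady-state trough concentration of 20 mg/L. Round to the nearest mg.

τ/t½ = 12/15 ≈ 0.8, so f = (1/2)^(12/15) ≈ 0.574349.
Cmin,ss = (D/Vd)·f/(1−f), so D = Cmin,ss·Vd·(1−f)/f.
D = 20 × 246 × (1−f)/f ≈ 20 × 246 × 0.74110 ≈ 3646.21 mg.

3646 mg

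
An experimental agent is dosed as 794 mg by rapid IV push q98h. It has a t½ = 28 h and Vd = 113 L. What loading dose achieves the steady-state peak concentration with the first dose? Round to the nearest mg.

f = (1/2)^(98/28) ≈ 0.088388; accumulation ratio R = 1/(1−f) ≈ 1.09696.
Loading dose to hit Cmax,ss on first dose: D_load = D_maint·R ≈ 794 × 1.09696 ≈ 870.99 mg.

871 mg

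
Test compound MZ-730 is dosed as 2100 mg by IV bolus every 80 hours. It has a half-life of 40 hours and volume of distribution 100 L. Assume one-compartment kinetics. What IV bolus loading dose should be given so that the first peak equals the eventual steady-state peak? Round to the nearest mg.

f = (1/2)^(80/40) ≈ 0.250000; accumulation ratio R = 1/(1−f) ≈ 1.33333.
Loading dose to hit Cmax,ss on first dose: D_load = D_maint·R ≈ 2100 × 1.33333 ≈ 2799.99 mg.

2800 mg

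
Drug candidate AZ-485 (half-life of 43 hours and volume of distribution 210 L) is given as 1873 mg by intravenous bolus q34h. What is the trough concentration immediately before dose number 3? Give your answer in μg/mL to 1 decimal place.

8.1 μg/mL

f = (1/2)^(τ/t½) = (1/2)^(34/43) ≈ 0.5781.
C₀ = D/Vd = 1873/210 ≈ 8.919 μg/mL.
Before the 3rd dose, 2 doses have been given. Superposition: Cmin = C₀·(f + f²).
≈ 8.919 × (0.5781 + 0.3342) ≈ 8.919 × 0.9123 ≈ 8.137 μg/mL.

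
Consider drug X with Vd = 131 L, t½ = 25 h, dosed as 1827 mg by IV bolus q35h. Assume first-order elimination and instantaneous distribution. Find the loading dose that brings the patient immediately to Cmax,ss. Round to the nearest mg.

f = (1/2)^(35/25) ≈ 0.378929; accumulation ratio R = 1/(1−f) ≈ 1.61012.
Loading dose to hit Cmax,ss on first dose: D_load = D_maint·R ≈ 1827 × 1.61012 ≈ 2941.69 mg.

2942 mg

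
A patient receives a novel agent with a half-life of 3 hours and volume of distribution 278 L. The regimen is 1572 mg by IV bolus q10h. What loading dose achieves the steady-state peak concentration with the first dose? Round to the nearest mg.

f = (1/2)^(10/3) ≈ 0.099213; accumulation ratio R = 1/(1−f) ≈ 1.11014.
Loading dose to hit Cmax,ss on first dose: D_load = D_maint·R ≈ 1572 × 1.11014 ≈ 1745.14 mg.

1745 mg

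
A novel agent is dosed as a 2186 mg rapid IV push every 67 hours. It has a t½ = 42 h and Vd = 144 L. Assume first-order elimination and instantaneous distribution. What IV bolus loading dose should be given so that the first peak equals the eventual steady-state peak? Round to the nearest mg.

3267 mg

f = (1/2)^(67/42) ≈ 0.330968; accumulation ratio R = 1/(1−f) ≈ 1.49470.
Loading dose to hit Cmax,ss on first dose: D_load = D_maint·R ≈ 2186 × 1.49470 ≈ 3267.41 mg.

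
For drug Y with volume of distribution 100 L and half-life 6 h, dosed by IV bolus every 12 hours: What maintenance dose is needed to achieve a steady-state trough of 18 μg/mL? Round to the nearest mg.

5400 mg

τ/t½ = 12/6 ≈ 2, so f = (1/2)^(12/6) ≈ 0.250000.
Cmin,ss = (D/Vd)·f/(1−f), so D = Cmin,ss·Vd·(1−f)/f.
D = 18 × 100 × (1−f)/f ≈ 18 × 100 × 3.00000 ≈ 5400.00 mg.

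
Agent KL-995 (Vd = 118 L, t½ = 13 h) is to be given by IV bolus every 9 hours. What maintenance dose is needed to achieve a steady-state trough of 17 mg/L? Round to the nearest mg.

τ/t½ = 9/13 ≈ 0.69231, so f = (1/2)^(9/13) ≈ 0.618863.
Cmin,ss = (D/Vd)·f/(1−f), so D = Cmin,ss·Vd·(1−f)/f.
D = 17 × 118 × (1−f)/f ≈ 17 × 118 × 0.61587 ≈ 1235.44 mg.

1235 mg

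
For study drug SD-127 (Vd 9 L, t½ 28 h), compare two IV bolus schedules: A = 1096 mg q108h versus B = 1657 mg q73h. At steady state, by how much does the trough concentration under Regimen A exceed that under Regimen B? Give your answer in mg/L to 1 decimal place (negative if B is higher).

Regimen A: f = (1/2)^(108/28) ≈ 0.0690; Cmin,ss = (1096/9)·f/(1−f) ≈ 9.025 mg/L.
Regimen B: f = (1/2)^(73/28) ≈ 0.1641; Cmin,ss = (1657/9)·f/(1−f) ≈ 36.144 mg/L.
Difference ≈ 9.025 − 36.144 ≈ -27.119 mg/L.

-27.1 mg/L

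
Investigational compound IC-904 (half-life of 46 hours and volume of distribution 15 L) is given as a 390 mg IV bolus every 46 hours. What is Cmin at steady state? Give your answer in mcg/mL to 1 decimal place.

The dosing interval is 1 half-life, so f = 2^(−1) = 0.5.
Accumulation ratio R = 1/(1 − f) = 1/0.5 = 2/1.
Single-dose peak C₀ = D/Vd = 390/15 = 26 mcg/mL.
Steady-state peak Cmax,ss = C₀·R = 26 × 2/1 ≈ 52.000 mcg/mL.
Steady-state trough Cmin,ss = Cmax,ss·f ≈ 52.000 × 0.5 ≈ 26.000 mcg/mL.

26.0 mcg/mL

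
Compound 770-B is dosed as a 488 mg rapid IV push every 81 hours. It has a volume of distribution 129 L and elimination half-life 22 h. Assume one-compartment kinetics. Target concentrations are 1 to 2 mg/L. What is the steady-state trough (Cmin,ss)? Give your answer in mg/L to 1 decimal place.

0.3 mg/L

Over one 81-h interval, 81/22 ≈ 3.6818 half-lives elapse, leaving f ≈ 0.0779 of each dose.
Single-dose peak C₀ = D/Vd = 488/129 ≈ 3.783 mg/L.
Steady-state trough Cmin,ss = C₀·f/(1−f) ≈ 3.783 × 0.0779/0.9221 ≈ 0.320 mg/L.
Trough 0.3 mg/L vs MEC 1 mg/L: subtherapeutic.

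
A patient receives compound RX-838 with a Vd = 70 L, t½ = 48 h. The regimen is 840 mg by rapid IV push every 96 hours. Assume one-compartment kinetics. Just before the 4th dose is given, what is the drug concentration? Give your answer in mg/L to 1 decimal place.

3.9 mg/L

f = (1/2)^(τ/t½) = (1/2)^(96/48) ≈ 0.2500.
C₀ = D/Vd = 840/70 ≈ 12.000 mg/L.
Before the 4th dose, 3 doses have been given. Superposition: Cmin = C₀·(f + f² + … + f^3).
≈ 12.000 × (0.2500 + 0.0625 + 0.0156) ≈ 12.000 × 0.3281 ≈ 3.937 mg/L.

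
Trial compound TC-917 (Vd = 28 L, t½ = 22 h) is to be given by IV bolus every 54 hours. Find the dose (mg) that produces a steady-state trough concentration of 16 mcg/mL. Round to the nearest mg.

2008 mg

τ/t½ = 54/22 ≈ 2.4545, so f = (1/2)^(54/22) ≈ 0.182435.
Cmin,ss = (D/Vd)·f/(1−f), so D = Cmin,ss·Vd·(1−f)/f.
D = 16 × 28 × (1−f)/f ≈ 16 × 28 × 4.48140 ≈ 2007.67 mg.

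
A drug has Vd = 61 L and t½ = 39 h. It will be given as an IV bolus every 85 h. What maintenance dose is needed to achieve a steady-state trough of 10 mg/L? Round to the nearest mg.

2153 mg

τ/t½ = 85/39 ≈ 2.1795, so f = (1/2)^(85/39) ≈ 0.220754.
Cmin,ss = (D/Vd)·f/(1−f), so D = Cmin,ss·Vd·(1−f)/f.
D = 10 × 61 × (1−f)/f ≈ 10 × 61 × 3.52993 ≈ 2153.26 mg.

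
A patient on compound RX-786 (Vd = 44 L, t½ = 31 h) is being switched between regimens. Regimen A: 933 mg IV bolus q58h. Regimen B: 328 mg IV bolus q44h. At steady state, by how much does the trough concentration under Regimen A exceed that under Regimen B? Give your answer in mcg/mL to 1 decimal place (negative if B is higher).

Regimen A: f = (1/2)^(58/31) ≈ 0.2734; Cmin,ss = (933/44)·f/(1−f) ≈ 7.979 mcg/mL.
Regimen B: f = (1/2)^(44/31) ≈ 0.3739; Cmin,ss = (328/44)·f/(1−f) ≈ 4.452 mcg/mL.
Difference ≈ 7.979 − 4.452 ≈ 3.527 mcg/mL.

3.5 mcg/mL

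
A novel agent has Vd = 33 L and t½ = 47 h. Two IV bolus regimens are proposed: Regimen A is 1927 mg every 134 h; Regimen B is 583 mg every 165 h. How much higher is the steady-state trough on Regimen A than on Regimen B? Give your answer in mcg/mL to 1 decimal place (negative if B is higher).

Regimen A: f = (1/2)^(134/47) ≈ 0.1386; Cmin,ss = (1927/33)·f/(1−f) ≈ 9.396 mcg/mL.
Regimen B: f = (1/2)^(165/47) ≈ 0.0877; Cmin,ss = (583/33)·f/(1−f) ≈ 1.698 mcg/mL.
Difference ≈ 9.396 − 1.698 ≈ 7.698 mcg/mL.

7.7 mcg/mL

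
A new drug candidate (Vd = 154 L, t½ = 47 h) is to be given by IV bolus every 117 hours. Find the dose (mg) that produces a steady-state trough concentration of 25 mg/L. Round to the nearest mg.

τ/t½ = 117/47 ≈ 2.4894, so f = (1/2)^(117/47) ≈ 0.178085.
Cmin,ss = (D/Vd)·f/(1−f), so D = Cmin,ss·Vd·(1−f)/f.
D = 25 × 154 × (1−f)/f ≈ 25 × 154 × 4.61530 ≈ 17768.91 mg.

17769 mg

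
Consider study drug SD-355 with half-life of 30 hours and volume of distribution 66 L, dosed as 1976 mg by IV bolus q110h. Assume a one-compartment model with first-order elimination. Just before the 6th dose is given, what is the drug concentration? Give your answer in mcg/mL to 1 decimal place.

2.6 mcg/mL

f = (1/2)^(τ/t½) = (1/2)^(110/30) ≈ 0.0787.
C₀ = D/Vd = 1976/66 ≈ 29.939 mcg/mL.
Before the 6th dose, 5 doses have been given. Superposition: Cmin = C₀·(f + f² + … + f^5).
≈ 29.939 × (0.0787 + 0.0062 + 0.0005 + 0.0000 + 0.0000) ≈ 29.939 × 0.0854 ≈ 2.557 mcg/mL.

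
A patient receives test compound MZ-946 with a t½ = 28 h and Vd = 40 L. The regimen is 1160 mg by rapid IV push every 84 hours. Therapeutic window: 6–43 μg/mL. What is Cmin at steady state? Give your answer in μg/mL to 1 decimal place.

4.1 μg/mL

The dosing interval is 3 half-lives, so f = 2^(−3) = 0.125.
At steady state, R = 1/(1 − 0.125) = 8/7.
Single-dose peak C₀ = D/Vd = 1160/40 = 29 μg/mL.
Steady-state peak Cmax,ss = C₀·R = 29 × 8/7 ≈ 33.143 μg/mL.
Steady-state trough Cmin,ss = Cmax,ss·f ≈ 33.143 × 0.125 ≈ 4.143 μg/mL.
Trough 4.1 μg/mL vs MEC 6 μg/mL: subtherapeutic.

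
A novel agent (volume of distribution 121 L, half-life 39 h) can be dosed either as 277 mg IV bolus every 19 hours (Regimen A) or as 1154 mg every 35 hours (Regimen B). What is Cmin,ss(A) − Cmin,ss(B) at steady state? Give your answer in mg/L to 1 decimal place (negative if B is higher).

-5.4 mg/L

Regimen A: f = (1/2)^(19/39) ≈ 0.7134; Cmin,ss = (277/121)·f/(1−f) ≈ 5.698 mg/L.
Regimen B: f = (1/2)^(35/39) ≈ 0.5368; Cmin,ss = (1154/121)·f/(1−f) ≈ 11.053 mg/L.
Difference ≈ 5.698 − 11.053 ≈ -5.355 mg/L.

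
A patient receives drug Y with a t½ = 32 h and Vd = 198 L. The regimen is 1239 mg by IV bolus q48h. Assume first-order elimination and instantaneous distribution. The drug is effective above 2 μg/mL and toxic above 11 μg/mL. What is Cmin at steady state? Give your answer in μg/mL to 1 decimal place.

3.4 μg/mL

Over one 48-h interval, 48/32 ≈ 1.5 half-lives elapse, leaving f ≈ 0.3536 of each dose.
Single-dose peak C₀ = D/Vd = 1239/198 ≈ 6.258 μg/mL.
Steady-state trough Cmin,ss = C₀·f/(1−f) ≈ 6.258 × 0.3536/0.6464 ≈ 3.423 μg/mL.
Trough 3.4 μg/mL vs MEC 2 μg/mL: adequate.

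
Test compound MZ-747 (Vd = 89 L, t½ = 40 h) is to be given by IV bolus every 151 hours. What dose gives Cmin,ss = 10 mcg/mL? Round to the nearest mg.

11294 mg

τ/t½ = 151/40 ≈ 3.775, so f = (1/2)^(151/40) ≈ 0.073049.
Cmin,ss = (D/Vd)·f/(1−f), so D = Cmin,ss·Vd·(1−f)/f.
D = 10 × 89 × (1−f)/f ≈ 10 × 89 × 12.68944 ≈ 11293.60 mg.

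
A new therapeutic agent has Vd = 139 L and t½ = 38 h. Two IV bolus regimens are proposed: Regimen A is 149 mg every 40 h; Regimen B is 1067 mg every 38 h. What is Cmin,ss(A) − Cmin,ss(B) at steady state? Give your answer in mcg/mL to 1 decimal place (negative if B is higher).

Regimen A: f = (1/2)^(40/38) ≈ 0.4821; Cmin,ss = (149/139)·f/(1−f) ≈ 0.998 mcg/mL.
Regimen B: f = (1/2)^(38/38) ≈ 0.5000; Cmin,ss = (1067/139)·f/(1−f) ≈ 7.676 mcg/mL.
Difference ≈ 0.998 − 7.676 ≈ -6.678 mcg/mL.

-6.7 mcg/mL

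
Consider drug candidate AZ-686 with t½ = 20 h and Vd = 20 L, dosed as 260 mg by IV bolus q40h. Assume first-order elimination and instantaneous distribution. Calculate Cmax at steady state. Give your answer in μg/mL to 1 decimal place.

The dosing interval is 2 half-lives, so f = 2^(−2) = 0.25.
At steady state, R = 1/(1 − 0.25) = 4/3.
Single-dose peak C₀ = D/Vd = 260/20 = 13 μg/mL.
Steady-state peak Cmax,ss = C₀·R = 13 × 4/3 ≈ 17.333 μg/mL.

17.3 μg/mL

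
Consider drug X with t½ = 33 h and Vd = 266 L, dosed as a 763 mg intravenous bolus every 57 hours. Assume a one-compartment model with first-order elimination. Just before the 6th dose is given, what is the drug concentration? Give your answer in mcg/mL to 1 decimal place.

1.2 mcg/mL

f = (1/2)^(τ/t½) = (1/2)^(57/33) ≈ 0.3020.
C₀ = D/Vd = 763/266 ≈ 2.868 mcg/mL.
Before the 6th dose, 5 doses have been given. Superposition: Cmin = C₀·(f + f² + … + f^5).
≈ 2.868 × (0.3020 + 0.0912 + 0.0275 + 0.0083 + 0.0025) ≈ 2.868 × 0.4315 ≈ 1.238 mcg/mL.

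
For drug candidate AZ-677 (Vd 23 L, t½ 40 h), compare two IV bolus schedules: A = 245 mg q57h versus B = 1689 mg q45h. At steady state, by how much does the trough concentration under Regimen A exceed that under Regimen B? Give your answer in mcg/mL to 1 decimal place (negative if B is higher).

Regimen A: f = (1/2)^(57/40) ≈ 0.3724; Cmin,ss = (245/23)·f/(1−f) ≈ 6.321 mcg/mL.
Regimen B: f = (1/2)^(45/40) ≈ 0.4585; Cmin,ss = (1689/23)·f/(1−f) ≈ 62.179 mcg/mL.
Difference ≈ 6.321 − 62.179 ≈ -55.858 mcg/mL.

-55.9 mcg/mL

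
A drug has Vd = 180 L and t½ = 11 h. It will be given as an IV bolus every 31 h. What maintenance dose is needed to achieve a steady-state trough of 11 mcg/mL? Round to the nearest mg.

11984 mg

τ/t½ = 31/11 ≈ 2.8182, so f = (1/2)^(31/11) ≈ 0.141789.
Cmin,ss = (D/Vd)·f/(1−f), so D = Cmin,ss·Vd·(1−f)/f.
D = 11 × 180 × (1−f)/f ≈ 11 × 180 × 6.05273 ≈ 11984.41 mg.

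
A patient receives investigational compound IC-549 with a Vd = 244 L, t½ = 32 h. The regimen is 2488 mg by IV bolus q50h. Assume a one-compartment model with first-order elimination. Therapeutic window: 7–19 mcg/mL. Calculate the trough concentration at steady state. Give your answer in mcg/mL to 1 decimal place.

τ/t½ = 50/32 ≈ 1.5625, so fraction remaining f = (1/2)^(50/32) ≈ 0.3386.
Single-dose peak C₀ = D/Vd = 2488/244 ≈ 10.197 mcg/mL.
Steady-state trough Cmin,ss = C₀·f/(1−f) ≈ 10.197 × 0.3386/0.6614 ≈ 5.220 mcg/mL.
Trough 5.2 mcg/mL vs MEC 7 mcg/mL: subtherapeutic.

5.2 mcg/mL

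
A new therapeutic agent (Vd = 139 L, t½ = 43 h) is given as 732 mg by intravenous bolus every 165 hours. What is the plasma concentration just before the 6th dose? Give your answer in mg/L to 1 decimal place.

0.4 mg/L

f = (1/2)^(τ/t½) = (1/2)^(165/43) ≈ 0.0700.
C₀ = D/Vd = 732/139 ≈ 5.266 mg/L.
Before the 6th dose, 5 doses have been given. Superposition: Cmin = C₀·(f + f² + … + f^5).
≈ 5.266 × (0.0700 + 0.0049 + 0.0003 + 0.0000 + 0.0000) ≈ 5.266 × 0.0752 ≈ 0.396 mg/L.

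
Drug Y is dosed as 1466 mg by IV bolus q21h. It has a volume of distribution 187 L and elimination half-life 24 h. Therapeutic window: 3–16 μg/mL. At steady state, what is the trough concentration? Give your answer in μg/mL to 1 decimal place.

Over one 21-h interval, 21/24 ≈ 0.875 half-lives elapse, leaving f ≈ 0.5453 of each dose.
Single-dose peak C₀ = D/Vd = 1466/187 ≈ 7.840 μg/mL.
Steady-state trough Cmin,ss = C₀·f/(1−f) ≈ 7.840 × 0.5453/0.4547 ≈ 9.402 μg/mL.
Trough 9.4 μg/mL vs MEC 3 μg/mL: adequate.

9.4 μg/mL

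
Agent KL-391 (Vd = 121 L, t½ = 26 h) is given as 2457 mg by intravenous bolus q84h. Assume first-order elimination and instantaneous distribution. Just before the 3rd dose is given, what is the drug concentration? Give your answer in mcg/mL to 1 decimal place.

2.4 mcg/mL

f = (1/2)^(τ/t½) = (1/2)^(84/26) ≈ 0.1065.
C₀ = D/Vd = 2457/121 ≈ 20.306 mcg/mL.
Before the 3rd dose, 2 doses have been given. Superposition: Cmin = C₀·(f + f²).
≈ 20.306 × (0.1065 + 0.0113) ≈ 20.306 × 0.1178 ≈ 2.392 mcg/mL.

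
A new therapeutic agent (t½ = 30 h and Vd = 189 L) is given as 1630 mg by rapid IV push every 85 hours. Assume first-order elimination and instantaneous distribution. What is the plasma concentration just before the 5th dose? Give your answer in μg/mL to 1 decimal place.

f = (1/2)^(τ/t½) = (1/2)^(85/30) ≈ 0.1403.
C₀ = D/Vd = 1630/189 ≈ 8.624 μg/mL.
Before the 5th dose, 4 doses have been given. Superposition: Cmin = C₀·(f + f² + … + f^4).
≈ 8.624 × (0.1403 + 0.0197 + 0.0028 + 0.0004) ≈ 8.624 × 0.1632 ≈ 1.407 μg/mL.

1.4 μg/mL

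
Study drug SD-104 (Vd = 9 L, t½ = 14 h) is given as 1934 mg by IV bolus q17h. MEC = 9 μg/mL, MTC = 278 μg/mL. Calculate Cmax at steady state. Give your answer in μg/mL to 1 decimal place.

Over one 17-h interval, 17/14 ≈ 1.2143 half-lives elapse, leaving f ≈ 0.4310 of each dose.
At steady state, accumulation factor R = 1/(1 − e^(−kτ)) ≈ 1.7575.
Single-dose peak C₀ = D/Vd = 1934/9 ≈ 214.889 μg/mL.
Steady-state peak Cmax,ss = C₀·R ≈ 214.889 × 1.7575 ≈ 377.667 μg/mL.
Peak 377.7 μg/mL vs MTC 278 μg/mL: exceeds toxic threshold.

377.7 μg/mL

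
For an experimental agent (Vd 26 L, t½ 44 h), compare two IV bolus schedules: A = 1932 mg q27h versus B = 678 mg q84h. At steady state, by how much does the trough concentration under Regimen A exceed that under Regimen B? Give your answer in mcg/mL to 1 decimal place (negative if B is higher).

130.7 mcg/mL

Regimen A: f = (1/2)^(27/44) ≈ 0.6535; Cmin,ss = (1932/26)·f/(1−f) ≈ 140.145 mcg/mL.
Regimen B: f = (1/2)^(84/44) ≈ 0.2663; Cmin,ss = (678/26)·f/(1−f) ≈ 9.465 mcg/mL.
Difference ≈ 140.145 − 9.465 ≈ 130.680 mcg/mL.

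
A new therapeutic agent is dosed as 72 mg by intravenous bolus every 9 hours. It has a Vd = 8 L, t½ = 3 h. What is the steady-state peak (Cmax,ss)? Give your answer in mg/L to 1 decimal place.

10.3 mg/L

The dosing interval is 3 half-lives, so f = 2^(−3) = 0.125.
Accumulation ratio R = 1/(1 − f) = 1/0.875 = 8/7.
Single-dose peak C₀ = D/Vd = 72/8 = 9 mg/L.
Steady-state peak Cmax,ss = C₀·R = 9 × 8/7 ≈ 10.286 mg/L.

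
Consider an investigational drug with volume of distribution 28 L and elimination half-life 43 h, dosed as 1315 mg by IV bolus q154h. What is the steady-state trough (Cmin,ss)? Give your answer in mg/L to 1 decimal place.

4.3 mg/L

k = ln2/t½ = ln2/43 ≈ 0.016120 h⁻¹; fraction remaining f = e^(−kτ) = e^(−0.016120×154) ≈ 0.0835.
Single-dose peak C₀ = D/Vd = 1315/28 ≈ 46.964 mg/L.
Steady-state trough Cmin,ss = C₀·f/(1−f) ≈ 46.964 × 0.0835/0.9165 ≈ 4.279 mg/L.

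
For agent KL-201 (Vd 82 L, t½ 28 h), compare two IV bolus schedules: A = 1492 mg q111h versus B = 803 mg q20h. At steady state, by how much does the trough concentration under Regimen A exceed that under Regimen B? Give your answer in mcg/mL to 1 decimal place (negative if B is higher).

-14.0 mcg/mL

Regimen A: f = (1/2)^(111/28) ≈ 0.0641; Cmin,ss = (1492/82)·f/(1−f) ≈ 1.246 mcg/mL.
Regimen B: f = (1/2)^(20/28) ≈ 0.6095; Cmin,ss = (803/82)·f/(1−f) ≈ 15.285 mcg/mL.
Difference ≈ 1.246 − 15.285 ≈ -14.039 mcg/mL.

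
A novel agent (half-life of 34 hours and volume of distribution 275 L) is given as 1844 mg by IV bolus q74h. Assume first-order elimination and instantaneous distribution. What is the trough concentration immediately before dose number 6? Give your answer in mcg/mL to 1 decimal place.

f = (1/2)^(τ/t½) = (1/2)^(74/34) ≈ 0.2212.
C₀ = D/Vd = 1844/275 ≈ 6.705 mcg/mL.
Before the 6th dose, 5 doses have been given. Superposition: Cmin = C₀·(f + f² + … + f^5).
≈ 6.705 × (0.2212 + 0.0489 + 0.0108 + 0.0024 + 0.0005) ≈ 6.705 × 0.2838 ≈ 1.903 mcg/mL.

1.9 mcg/mL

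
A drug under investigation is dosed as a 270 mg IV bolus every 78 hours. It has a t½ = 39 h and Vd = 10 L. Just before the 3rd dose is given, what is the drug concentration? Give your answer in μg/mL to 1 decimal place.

f = (1/2)^(τ/t½) = (1/2)^(78/39) ≈ 0.2500.
C₀ = D/Vd = 270/10 ≈ 27.000 μg/mL.
Before the 3rd dose, 2 doses have been given. Superposition: Cmin = C₀·(f + f²).
≈ 27.000 × (0.2500 + 0.0625) ≈ 27.000 × 0.3125 ≈ 8.438 μg/mL.

8.4 μg/mL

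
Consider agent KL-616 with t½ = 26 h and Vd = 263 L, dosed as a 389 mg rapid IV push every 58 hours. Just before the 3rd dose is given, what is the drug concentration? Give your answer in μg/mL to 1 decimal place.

f = (1/2)^(τ/t½) = (1/2)^(58/26) ≈ 0.2130.
C₀ = D/Vd = 389/263 ≈ 1.479 μg/mL.
Before the 3rd dose, 2 doses have been given. Superposition: Cmin = C₀·(f + f²).
≈ 1.479 × (0.2130 + 0.0454) ≈ 1.479 × 0.2584 ≈ 0.382 μg/mL.

0.4 μg/mL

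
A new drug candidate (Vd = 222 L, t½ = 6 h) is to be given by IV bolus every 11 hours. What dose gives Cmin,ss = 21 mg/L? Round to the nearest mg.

11951 mg

τ/t½ = 11/6 ≈ 1.8333, so f = (1/2)^(11/6) ≈ 0.280616.
Cmin,ss = (D/Vd)·f/(1−f), so D = Cmin,ss·Vd·(1−f)/f.
D = 21 × 222 × (1−f)/f ≈ 21 × 222 × 2.56359 ≈ 11951.46 mg.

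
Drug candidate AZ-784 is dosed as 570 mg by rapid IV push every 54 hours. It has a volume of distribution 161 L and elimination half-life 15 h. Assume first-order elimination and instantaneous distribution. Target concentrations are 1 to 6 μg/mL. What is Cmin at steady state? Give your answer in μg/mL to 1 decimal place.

0.3 μg/mL

Over one 54-h interval, 54/15 ≈ 3.6 half-lives elapse, leaving f ≈ 0.0825 of each dose.
At steady state, accumulation factor R = 1/(1 − e^(−kτ)) ≈ 1.0899.
Single-dose peak C₀ = D/Vd = 570/161 ≈ 3.540 μg/mL.
Cmax,ss = C₀/(1 − f) ≈ 3.540/0.9175 ≈ 3.858 μg/mL.
Steady-state trough Cmin,ss = Cmax,ss·f ≈ 3.858 × 0.0825 ≈ 0.318 μg/mL.
Trough 0.3 μg/mL vs MEC 1 μg/mL: subtherapeutic.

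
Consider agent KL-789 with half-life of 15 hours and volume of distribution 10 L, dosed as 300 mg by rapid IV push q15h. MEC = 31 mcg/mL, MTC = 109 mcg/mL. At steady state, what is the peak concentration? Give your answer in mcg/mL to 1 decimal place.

60.0 mcg/mL

τ = 15 h = 1 half-life, so f = (1/2)^1 = 0.5.
Accumulation ratio R = 1/(1 − f) = 1/0.5 = 2/1.
Single-dose peak C₀ = D/Vd = 300/10 = 30 mcg/mL.
Steady-state peak Cmax,ss = C₀·R = 30 × 2/1 ≈ 60.000 mcg/mL.
Peak 60.0 mcg/mL vs MTC 109 mcg/mL: below toxic threshold.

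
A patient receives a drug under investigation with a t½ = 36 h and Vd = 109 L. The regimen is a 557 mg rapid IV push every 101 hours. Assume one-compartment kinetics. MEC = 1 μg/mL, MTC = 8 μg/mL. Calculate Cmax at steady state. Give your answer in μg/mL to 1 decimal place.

6.0 μg/mL

Over one 101-h interval, 101/36 ≈ 2.8056 half-lives elapse, leaving f ≈ 0.1430 of each dose.
At steady state, accumulation factor R = 1/(1 − e^(−kτ)) ≈ 1.1669.
Single-dose peak C₀ = D/Vd = 557/109 ≈ 5.110 μg/mL.
Steady-state peak Cmax,ss = C₀·R ≈ 5.110 × 1.1669 ≈ 5.963 μg/mL.
Peak 6.0 μg/mL vs MTC 8 μg/mL: below toxic threshold.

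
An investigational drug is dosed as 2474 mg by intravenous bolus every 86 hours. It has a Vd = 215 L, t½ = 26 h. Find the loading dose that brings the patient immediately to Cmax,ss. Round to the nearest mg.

2752 mg

f = (1/2)^(86/26) ≈ 0.100992; accumulation ratio R = 1/(1−f) ≈ 1.11234.
Loading dose to hit Cmax,ss on first dose: D_load = D_maint·R ≈ 2474 × 1.11234 ≈ 2751.93 mg.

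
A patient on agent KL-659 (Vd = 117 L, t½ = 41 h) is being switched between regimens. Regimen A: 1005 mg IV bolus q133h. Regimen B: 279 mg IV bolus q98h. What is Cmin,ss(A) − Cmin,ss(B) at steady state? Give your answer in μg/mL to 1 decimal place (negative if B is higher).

Regimen A: f = (1/2)^(133/41) ≈ 0.1056; Cmin,ss = (1005/117)·f/(1−f) ≈ 1.014 μg/mL.
Regimen B: f = (1/2)^(98/41) ≈ 0.1908; Cmin,ss = (279/117)·f/(1−f) ≈ 0.562 μg/mL.
Difference ≈ 1.014 − 0.562 ≈ 0.452 μg/mL.

0.5 μg/mL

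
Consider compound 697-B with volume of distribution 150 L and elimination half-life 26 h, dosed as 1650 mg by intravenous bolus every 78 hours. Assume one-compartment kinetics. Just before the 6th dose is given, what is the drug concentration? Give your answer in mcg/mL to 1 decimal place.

f = (1/2)^(τ/t½) = (1/2)^(78/26) ≈ 0.1250.
C₀ = D/Vd = 1650/150 ≈ 11.000 mcg/mL.
Before the 6th dose, 5 doses have been given. Superposition: Cmin = C₀·(f + f² + … + f^5).
≈ 11.000 × (0.1250 + 0.0156 + 0.0020 + 0.0002 + 0.0000) ≈ 11.000 × 0.1428 ≈ 1.571 mcg/mL.

1.6 mcg/mL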